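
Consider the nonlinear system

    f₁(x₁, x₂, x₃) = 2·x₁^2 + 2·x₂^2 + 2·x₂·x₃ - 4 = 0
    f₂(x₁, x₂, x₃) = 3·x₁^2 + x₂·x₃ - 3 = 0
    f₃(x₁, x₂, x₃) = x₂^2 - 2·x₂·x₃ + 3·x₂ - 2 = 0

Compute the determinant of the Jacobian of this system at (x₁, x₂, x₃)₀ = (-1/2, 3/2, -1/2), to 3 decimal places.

J = [[4·x₁, 4·x₂ + 2·x₃, 2·x₂], [6·x₁, x₃, x₂], [0, 2·x₂ - 2·x₃ + 3, -2·x₂]].
At the point, J = [[-2.000, 5.000, 3.000], [-3.000, -0.500, 1.500], [0.000, 7.000, -3.000]].
det J = -90.000.

-90.000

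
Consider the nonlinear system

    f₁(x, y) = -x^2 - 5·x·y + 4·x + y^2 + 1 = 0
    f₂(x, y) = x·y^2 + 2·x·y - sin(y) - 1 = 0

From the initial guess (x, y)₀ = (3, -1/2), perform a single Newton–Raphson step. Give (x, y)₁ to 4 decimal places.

At (3, -1/2): F = (11.7500, -2.770574).
Jacobian J = [[-2·x - 5·y + 4, -5·x + 2·y], [y^2 + 2·y, 2·x·y + 2·x - cos(y)]].
At the point, J = [[0.5000, -16.0000], [-0.7500, 2.122417]] (det J = -10.938791).
Solving J·Δ = −F gives Δ = (-1.7727, 0.6790).
Then the next iterate is (x, y)₁ = (1.2273, 0.1790).

(1.2273, 0.1790)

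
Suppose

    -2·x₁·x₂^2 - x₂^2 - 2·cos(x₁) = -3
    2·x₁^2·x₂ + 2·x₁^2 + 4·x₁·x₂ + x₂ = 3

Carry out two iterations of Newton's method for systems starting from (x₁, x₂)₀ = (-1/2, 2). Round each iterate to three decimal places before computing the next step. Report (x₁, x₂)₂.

At (-1/2, 2): F = (1.24483, -3.500).
Jacobian J = [[-2·x₂^2 + 2·sin(x₁), -4·x₁·x₂ - 2·x₂], [4·x₁·x₂ + 4·x₁ + 4·x₂, 2·x₁^2 + 4·x₁ + 1]].
At the point, J = [[-8.95885, 0.000], [2.000, -0.500]] (det J = 4.47943).
Solving J·Δ = −F gives Δ = (0.139, -6.444).
Then the next iterate is (x₁, x₂)₁ = (-0.361, -4.444).
Round to (-0.361, -4.444) and repeat: F = (-4.36135, -1.92452), J = [[-40.20469, 2.47086], [-12.80286, -0.18336]].
Δ = (-0.142, -0.552), so (x₁, x₂)₂ = (-0.503, -4.996).

(-0.503, -4.996)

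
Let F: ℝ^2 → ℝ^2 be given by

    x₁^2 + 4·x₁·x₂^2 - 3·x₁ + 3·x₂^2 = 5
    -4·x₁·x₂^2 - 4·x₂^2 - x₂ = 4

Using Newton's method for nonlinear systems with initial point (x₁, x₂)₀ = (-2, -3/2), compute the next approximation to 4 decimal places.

At (-2, -3/2): F = (-6.2500, 6.5000).
Jacobian J = [[2·x₁ + 4·x₂^2 - 3, 8·x₁·x₂ + 6·x₂], [-4·x₂^2, -8·x₁·x₂ - 8·x₂ - 1]].
At the point, J = [[2.0000, 15.0000], [-9.0000, -13.0000]] (det J = 109.0000).
Solving J·Δ = −F gives Δ = (0.1491, 0.3968).
Then the next iterate is (x₁, x₂)₁ = (-1.8509, -1.1032).

(-1.8509, -1.1032)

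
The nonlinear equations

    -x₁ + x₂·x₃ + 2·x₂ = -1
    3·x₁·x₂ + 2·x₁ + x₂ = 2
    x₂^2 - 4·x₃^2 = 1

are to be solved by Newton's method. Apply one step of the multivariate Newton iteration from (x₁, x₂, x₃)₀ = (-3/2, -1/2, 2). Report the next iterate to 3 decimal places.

(-7.913, -2.345, 1.068)

At (-3/2, -1/2, 2): F = (0.500, -3.250, -16.750).
Jacobian J = [[-1, x₃ + 2, x₂], [3·x₂ + 2, 3·x₁ + 1, 0], [0, 2·x₂, -8·x₃]].
At the point, J = [[-1.000, 4.000, -0.500], [0.500, -3.500, 0.000], [0.000, -1.000, -16.000]] (det J = -23.750).
Solving J·Δ = −F gives Δ = (-6.413, -1.845, -0.932).
Then the next iterate is (x₁, x₂, x₃)₁ = (-7.913, -2.345, 1.068).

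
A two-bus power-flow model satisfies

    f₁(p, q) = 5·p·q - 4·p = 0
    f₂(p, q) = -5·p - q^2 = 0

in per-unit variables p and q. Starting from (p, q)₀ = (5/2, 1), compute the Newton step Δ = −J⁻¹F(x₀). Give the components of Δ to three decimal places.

(-2.707, 0.017)

At (5/2, 1): F = (2.500, -13.500).
Jacobian J = [[5·q - 4, 5·p], [-5, -2·q]].
At the point, J = [[1.000, 12.500], [-5.000, -2.000]] (det J = 60.500).
Solving J·Δ = −F gives Δ = (-2.707, 0.017).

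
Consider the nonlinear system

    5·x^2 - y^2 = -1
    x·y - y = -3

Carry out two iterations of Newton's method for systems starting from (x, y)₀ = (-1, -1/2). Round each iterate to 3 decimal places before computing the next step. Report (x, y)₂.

At (-1, -1/2): F = (5.750, 4.000).
Jacobian J = [[10·x, -2·y], [y, x - 1]].
At the point, J = [[-10.000, 1.000], [-0.500, -2.000]] (det J = 20.500).
Solving J·Δ = −F gives Δ = (0.756, 1.811).
Then the next iterate is (x, y)₁ = (-0.244, 1.311).
Round to (-0.244, 1.311) and repeat: F = (-0.42104, 1.36912), J = [[-2.440, -2.622], [1.311, -1.244]].
Δ = (-0.636, 0.431), so (x, y)₂ = (-0.880, 1.742).

(-0.880, 1.742)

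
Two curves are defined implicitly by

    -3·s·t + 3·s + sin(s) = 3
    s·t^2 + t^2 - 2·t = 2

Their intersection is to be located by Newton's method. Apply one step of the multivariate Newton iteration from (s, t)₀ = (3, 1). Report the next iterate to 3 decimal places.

(8.606, 0.066)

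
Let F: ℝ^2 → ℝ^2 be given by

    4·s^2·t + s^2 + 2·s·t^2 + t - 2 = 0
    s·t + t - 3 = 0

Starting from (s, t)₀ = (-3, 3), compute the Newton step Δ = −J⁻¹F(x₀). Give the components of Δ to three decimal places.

At (-3, 3): F = (64.000, -9.000).
Jacobian J = [[8·s·t + 2·s + 2·t^2, 4·s^2 + 4·s·t + 1], [t, s + 1]].
At the point, J = [[-60.000, 1.000], [3.000, -2.000]] (det J = 117.000).
Solving J·Δ = −F gives Δ = (1.017, -2.974).

(1.017, -2.974)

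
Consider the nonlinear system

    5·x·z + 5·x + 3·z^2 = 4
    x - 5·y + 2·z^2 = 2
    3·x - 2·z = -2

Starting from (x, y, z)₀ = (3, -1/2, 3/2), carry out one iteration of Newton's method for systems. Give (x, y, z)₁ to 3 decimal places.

At (3, -1/2, 3/2): F = (40.250, 8.000, 8.000).
Jacobian J = [[5·z + 5, 0, 5·x + 6·z], [1, -5, 4·z], [3, 0, -2]].
At the point, J = [[12.500, 0.000, 24.000], [1.000, -5.000, 6.000], [3.000, 0.000, -2.000]] (det J = 485.000).
Solving J·Δ = −F gives Δ = (-2.809, 0.781, -0.214).
Then the next iterate is (x, y, z)₁ = (0.191, 0.281, 1.286).

(0.191, 0.281, 1.286)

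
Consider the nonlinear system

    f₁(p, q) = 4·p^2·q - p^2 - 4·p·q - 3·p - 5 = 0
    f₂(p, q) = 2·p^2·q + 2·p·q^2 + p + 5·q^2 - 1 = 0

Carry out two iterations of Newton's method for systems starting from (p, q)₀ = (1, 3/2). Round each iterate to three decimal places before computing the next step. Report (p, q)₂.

(6.930, -2.294)

At (1, 3/2): F = (-9.000, 18.750).
Jacobian J = [[8·p·q - 2·p - 4·q - 3, 4·p^2 - 4·p], [4·p·q + 2·q^2 + 1, 2·p^2 + 4·p·q + 10·q]].
At the point, J = [[1.000, 0.000], [11.500, 23.000]] (det J = 23.000).
Solving J·Δ = −F gives Δ = (9.000, -5.315).
Then the next iterate is (p, q)₁ = (10.000, -3.815).
Round to (10.000, -3.815) and repeat: F = (-1508.400, -390.14438), J = [[-312.940, 360.000], [-122.49155, 9.250]].
Δ = (-3.070, 1.521), so (p, q)₂ = (6.930, -2.294).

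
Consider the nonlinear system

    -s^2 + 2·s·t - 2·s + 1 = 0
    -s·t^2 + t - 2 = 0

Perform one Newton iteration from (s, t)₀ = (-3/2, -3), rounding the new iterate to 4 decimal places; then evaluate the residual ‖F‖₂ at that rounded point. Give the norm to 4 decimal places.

181.8079

At (-3/2, -3): F = (10.7500, 8.5000).
Jacobian J = [[-2·s + 2·t - 2, 2·s], [-t^2, -2·s·t + 1]].
At the point, J = [[-5.0000, -3.0000], [-9.0000, -8.0000]] (det J = 13.0000).
Solving J·Δ = −F gives Δ = (4.6538, -4.1731).
Then the next iterate is (s, t)₁ = (3.1538, -7.1731).
Re-evaluating at (3.1538, -7.1731): F = (-60.4991, -171.446718), so ‖F‖₂ = 181.8079.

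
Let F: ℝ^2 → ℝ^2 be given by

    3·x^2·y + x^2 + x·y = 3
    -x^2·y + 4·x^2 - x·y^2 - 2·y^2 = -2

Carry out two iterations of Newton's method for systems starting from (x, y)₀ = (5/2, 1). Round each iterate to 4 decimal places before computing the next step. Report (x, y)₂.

At (5/2, 1): F = (24.5000, 16.2500).
Jacobian J = [[6·x·y + 2·x + y, 3·x^2 + x], [-2·x·y + 8·x - y^2, -x^2 - 2·x·y - 4·y]].
At the point, J = [[21.0000, 21.2500], [14.0000, -15.2500]] (det J = -617.7500).
Solving J·Δ = −F gives Δ = (-1.1638, -0.0028).
Then the next iterate is (x, y)₁ = (1.3362, 0.9972).
Round to (1.3362, 0.9972) and repeat: F = (5.459183, 4.043747), J = [[11.664352, 6.692491], [7.030275, -8.439148]].
Δ = (-0.5027, 0.0604), so (x, y)₂ = (0.8335, 1.0576).

(0.8335, 1.0576)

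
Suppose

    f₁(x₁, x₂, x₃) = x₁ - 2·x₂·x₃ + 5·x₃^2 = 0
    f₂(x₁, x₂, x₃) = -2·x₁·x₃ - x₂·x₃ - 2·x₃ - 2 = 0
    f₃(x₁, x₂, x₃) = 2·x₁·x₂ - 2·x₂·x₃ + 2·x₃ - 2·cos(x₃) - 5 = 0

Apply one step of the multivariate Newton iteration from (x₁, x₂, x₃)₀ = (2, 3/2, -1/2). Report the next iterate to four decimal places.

(10.9674, -3.3975, 0.6025)

At (2, 3/2, -1/2): F = (4.7500, 1.7500, -0.255165).
Jacobian J = [[1, -2·x₃, -2·x₂ + 10·x₃], [-2·x₃, -x₃, -2·x₁ - x₂ - 2], [2·x₂, 2·x₁ - 2·x₃, -2·x₂ + 2·sin(x₃) + 2]].
At the point, J = [[1.0000, 1.0000, -8.0000], [1.0000, 0.5000, -7.5000], [3.0000, 5.0000, -1.958851]] (det J = -12.020574).
Solving J·Δ = −F gives Δ = (8.9674, -4.8975, 1.1025).
Then the next iterate is (x₁, x₂, x₃)₁ = (10.9674, -3.3975, 0.6025).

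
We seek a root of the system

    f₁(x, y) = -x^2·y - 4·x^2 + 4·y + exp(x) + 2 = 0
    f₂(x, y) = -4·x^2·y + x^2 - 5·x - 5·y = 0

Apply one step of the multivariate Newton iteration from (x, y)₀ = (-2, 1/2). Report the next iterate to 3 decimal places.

(-1.235, 0.630)

At (-2, 1/2): F = (-13.86466, 3.500).
Jacobian J = [[-2·x·y - 8·x + exp(x), -x^2 + 4], [-8·x·y + 2·x - 5, -4·x^2 - 5]].
At the point, J = [[18.13534, 0.000], [-1.000, -21.000]] (det J = -380.84204).
Solving J·Δ = −F gives Δ = (0.765, 0.130).
Then the next iterate is (x, y)₁ = (-1.235, 0.630).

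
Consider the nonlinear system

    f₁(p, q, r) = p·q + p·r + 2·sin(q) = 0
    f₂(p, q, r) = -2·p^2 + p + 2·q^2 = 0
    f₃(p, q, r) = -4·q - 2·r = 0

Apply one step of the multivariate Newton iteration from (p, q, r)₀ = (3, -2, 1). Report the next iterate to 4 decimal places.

(1.2352, -0.4484, 0.8968)

At (3, -2, 1): F = (-4.818595, -7.0000, 6.0000).
Jacobian J = [[q + r, p + 2·cos(q), p], [-4·p + 1, 4·q, 0], [0, -4, -2]].
At the point, J = [[-1.0000, 2.167706, 3.0000], [-11.0000, -8.0000, 0.0000], [0.0000, -4.0000, -2.0000]] (det J = 68.310461).
Solving J·Δ = −F gives Δ = (-1.7648, 1.5516, -0.1032).
Then the next iterate is (p, q, r)₁ = (1.2352, -0.4484, 0.8968).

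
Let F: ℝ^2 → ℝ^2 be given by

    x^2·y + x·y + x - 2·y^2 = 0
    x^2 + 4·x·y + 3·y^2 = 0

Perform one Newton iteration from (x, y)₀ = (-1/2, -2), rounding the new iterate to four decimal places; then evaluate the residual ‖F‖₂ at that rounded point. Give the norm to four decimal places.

At (-1/2, -2): F = (-8.0000, 16.2500).
Jacobian J = [[2·x·y + y + 1, x^2 + x - 4·y], [2·x + 4·y, 4·x + 6·y]].
At the point, J = [[1.0000, 7.7500], [-9.0000, -14.0000]] (det J = 55.7500).
Solving J·Δ = −F gives Δ = (0.2500, 1.0000).
Then the next iterate is (x, y)₁ = (-0.2500, -1.0000).
Re-evaluating at (-0.2500, -1.0000): F = (-2.0625, 4.0625), so ‖F‖₂ = 4.5561.

4.5561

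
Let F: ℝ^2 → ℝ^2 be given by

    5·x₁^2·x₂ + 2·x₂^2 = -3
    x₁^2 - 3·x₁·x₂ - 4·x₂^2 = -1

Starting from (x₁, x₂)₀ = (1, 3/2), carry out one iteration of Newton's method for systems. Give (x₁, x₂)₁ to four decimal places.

(0.5013, 0.8165)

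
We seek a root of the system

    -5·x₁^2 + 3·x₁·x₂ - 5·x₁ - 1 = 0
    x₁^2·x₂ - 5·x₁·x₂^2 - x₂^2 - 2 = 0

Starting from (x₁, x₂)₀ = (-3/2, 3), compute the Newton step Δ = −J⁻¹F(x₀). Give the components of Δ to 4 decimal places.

(0.8658, -0.3999)

At (-3/2, 3): F = (-18.2500, 63.2500).
Jacobian J = [[-10·x₁ + 3·x₂ - 5, 3·x₁], [2·x₁·x₂ - 5·x₂^2, x₁^2 - 10·x₁·x₂ - 2·x₂]].
At the point, J = [[19.0000, -4.5000], [-54.0000, 41.2500]] (det J = 540.7500).
Solving J·Δ = −F gives Δ = (0.8658, -0.3999).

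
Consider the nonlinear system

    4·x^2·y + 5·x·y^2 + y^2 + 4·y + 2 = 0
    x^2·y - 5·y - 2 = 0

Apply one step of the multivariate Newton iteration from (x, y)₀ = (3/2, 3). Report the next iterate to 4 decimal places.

(1.9167, 0.6366)

At (3/2, 3): F = (117.5000, -10.2500).
Jacobian J = [[8·x·y + 5·y^2, 4·x^2 + 10·x·y + 2·y + 4], [2·x·y, x^2 - 5]].
At the point, J = [[81.0000, 64.0000], [9.0000, -2.7500]] (det J = -798.7500).
Solving J·Δ = −F gives Δ = (0.4167, -2.3634).
Then the next iterate is (x, y)₁ = (1.9167, 0.6366).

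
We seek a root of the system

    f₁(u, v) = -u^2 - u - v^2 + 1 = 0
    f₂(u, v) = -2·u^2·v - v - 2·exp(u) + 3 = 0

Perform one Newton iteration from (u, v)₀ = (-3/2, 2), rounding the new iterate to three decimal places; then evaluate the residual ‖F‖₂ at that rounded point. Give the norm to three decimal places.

2.181

At (-3/2, 2): F = (-3.750, -8.44626).
Jacobian J = [[-2·u - 1, -2·v], [-4·u·v - 2·exp(u), -2·u^2 - 1]].
At the point, J = [[2.000, -4.000], [11.55374, -5.500]] (det J = 35.21496).
Solving J·Δ = −F gives Δ = (0.374, -0.751).
Then the next iterate is (u, v)₁ = (-1.126, 1.249).
Re-evaluating at (-1.126, 1.249): F = (-0.70188, -2.06481), so ‖F‖₂ = 2.181.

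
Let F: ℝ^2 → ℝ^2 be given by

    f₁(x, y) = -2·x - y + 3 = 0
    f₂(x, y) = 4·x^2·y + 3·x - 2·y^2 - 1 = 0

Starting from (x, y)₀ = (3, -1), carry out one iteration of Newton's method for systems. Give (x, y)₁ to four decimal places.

At (3, -1): F = (-2.0000, -30.0000).
Jacobian J = [[-2, -1], [8·x·y + 3, 4·x^2 - 4·y]].
At the point, J = [[-2.0000, -1.0000], [-21.0000, 40.0000]] (det J = -101.0000).
Solving J·Δ = −F gives Δ = (-1.0891, 0.1782).
Then the next iterate is (x, y)₁ = (1.9109, -0.8218).

(1.9109, -0.8218)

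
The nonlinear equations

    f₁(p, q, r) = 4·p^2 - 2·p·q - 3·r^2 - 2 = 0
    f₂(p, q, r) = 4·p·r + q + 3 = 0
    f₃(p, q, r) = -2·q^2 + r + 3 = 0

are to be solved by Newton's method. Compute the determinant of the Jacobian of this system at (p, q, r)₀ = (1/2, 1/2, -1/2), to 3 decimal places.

25.000

J = [[8·p - 2·q, -2·p, -6·r], [4·r, 1, 4·p], [0, -4·q, 1]].
At the point, J = [[3.000, -1.000, 3.000], [-2.000, 1.000, 2.000], [0.000, -2.000, 1.000]].
det J = 25.000.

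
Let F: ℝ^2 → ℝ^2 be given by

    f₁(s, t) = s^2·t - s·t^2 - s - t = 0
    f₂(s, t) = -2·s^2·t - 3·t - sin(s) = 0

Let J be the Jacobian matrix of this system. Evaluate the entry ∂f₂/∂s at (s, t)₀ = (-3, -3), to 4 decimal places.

-35.0100

∂f₂/∂s = -4·s·t - cos(s).
At (-3, -3) this is -35.0100.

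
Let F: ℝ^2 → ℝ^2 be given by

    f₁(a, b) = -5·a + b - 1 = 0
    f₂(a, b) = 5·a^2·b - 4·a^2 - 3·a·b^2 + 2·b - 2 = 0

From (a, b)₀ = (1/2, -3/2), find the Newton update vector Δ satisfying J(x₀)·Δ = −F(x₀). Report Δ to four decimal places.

(-1.3415, -1.7073)

At (1/2, -3/2): F = (-5.0000, -11.2500).
Jacobian J = [[-5, 1], [10·a·b - 8·a - 3·b^2, 5·a^2 - 6·a·b + 2]].
At the point, J = [[-5.0000, 1.0000], [-18.2500, 7.7500]] (det J = -20.5000).
Solving J·Δ = −F gives Δ = (-1.3415, -1.7073).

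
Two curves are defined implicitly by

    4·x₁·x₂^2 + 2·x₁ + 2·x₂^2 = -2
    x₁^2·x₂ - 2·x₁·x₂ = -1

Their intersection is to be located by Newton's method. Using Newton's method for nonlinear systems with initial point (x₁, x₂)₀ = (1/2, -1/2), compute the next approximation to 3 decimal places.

(10.500, 8.000)

At (1/2, -1/2): F = (4.000, 1.375).
Jacobian J = [[4·x₂^2 + 2, 8·x₁·x₂ + 4·x₂], [2·x₁·x₂ - 2·x₂, x₁^2 - 2·x₁]].
At the point, J = [[3.000, -4.000], [0.500, -0.750]] (det J = -0.250).
Solving J·Δ = −F gives Δ = (10.000, 8.500).
Then the next iterate is (x₁, x₂)₁ = (10.500, 8.000).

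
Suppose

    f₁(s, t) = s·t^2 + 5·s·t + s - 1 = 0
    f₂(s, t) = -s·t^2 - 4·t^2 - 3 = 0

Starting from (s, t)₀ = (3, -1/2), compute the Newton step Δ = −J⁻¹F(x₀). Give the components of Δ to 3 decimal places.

At (3, -1/2): F = (-4.750, -4.750).
Jacobian J = [[t^2 + 5·t + 1, 2·s·t + 5·s], [-t^2, -2·s·t - 8·t]].
At the point, J = [[-1.250, 12.000], [-0.250, 7.000]] (det J = -5.750).
Solving J·Δ = −F gives Δ = (4.130, 0.826).

(4.130, 0.826)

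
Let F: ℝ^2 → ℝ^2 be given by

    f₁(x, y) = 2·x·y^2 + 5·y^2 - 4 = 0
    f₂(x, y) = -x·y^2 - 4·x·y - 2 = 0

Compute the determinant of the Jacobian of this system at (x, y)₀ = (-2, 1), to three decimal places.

34.000

J = [[2·y^2, 4·x·y + 10·y], [-y^2 - 4·y, -2·x·y - 4·x]].
At the point, J = [[2.000, 2.000], [-5.000, 12.000]].
det J = 34.000.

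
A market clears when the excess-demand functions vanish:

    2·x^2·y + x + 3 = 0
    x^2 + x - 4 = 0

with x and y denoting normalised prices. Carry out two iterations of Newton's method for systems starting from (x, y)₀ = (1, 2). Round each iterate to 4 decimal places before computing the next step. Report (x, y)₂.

At (1, 2): F = (8.0000, -2.0000).
Jacobian J = [[4·x·y + 1, 2·x^2], [2·x + 1, 0]].
At the point, J = [[9.0000, 2.0000], [3.0000, 0.0000]] (det J = -6.0000).
Solving J·Δ = −F gives Δ = (0.6667, -7.0000).
Then the next iterate is (x, y)₁ = (1.6667, -5.0000).
Round to (1.6667, -5.0000) and repeat: F = (-23.112189, 0.444589), J = [[-32.3340, 5.555778], [4.3334, 0.0000]].
Δ = (-0.1026, 3.5629), so (x, y)₂ = (1.5641, -1.4371).

(1.5641, -1.4371)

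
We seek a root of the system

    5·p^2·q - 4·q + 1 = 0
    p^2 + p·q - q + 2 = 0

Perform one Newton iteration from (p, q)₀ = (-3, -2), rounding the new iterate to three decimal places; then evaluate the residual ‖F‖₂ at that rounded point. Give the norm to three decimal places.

At (-3, -2): F = (-81.000, 19.000).
Jacobian J = [[10·p·q, 5·p^2 - 4], [2·p + q, p - 1]].
At the point, J = [[60.000, 41.000], [-8.000, -4.000]] (det J = 88.000).
Solving J·Δ = −F gives Δ = (5.170, -5.591).
Then the next iterate is (p, q)₁ = (2.170, -7.591).
Re-evaluating at (2.170, -7.591): F = (-147.36230, -2.17257), so ‖F‖₂ = 147.378.

147.378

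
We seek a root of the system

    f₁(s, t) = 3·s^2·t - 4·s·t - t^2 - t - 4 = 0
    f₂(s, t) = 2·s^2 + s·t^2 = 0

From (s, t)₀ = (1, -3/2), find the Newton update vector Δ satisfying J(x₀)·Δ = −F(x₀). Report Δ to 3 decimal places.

(-2.000, -2.750)

At (1, -3/2): F = (-3.250, 4.250).
Jacobian J = [[6·s·t - 4·t, 3·s^2 - 4·s - 2·t - 1], [4·s + t^2, 2·s·t]].
At the point, J = [[-3.000, 1.000], [6.250, -3.000]] (det J = 2.750).
Solving J·Δ = −F gives Δ = (-2.000, -2.750).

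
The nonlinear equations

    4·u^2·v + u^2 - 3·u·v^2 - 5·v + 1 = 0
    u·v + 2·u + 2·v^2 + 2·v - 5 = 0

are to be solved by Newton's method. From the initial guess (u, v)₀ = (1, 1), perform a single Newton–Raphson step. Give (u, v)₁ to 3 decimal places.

(1.000, 0.714)

At (1, 1): F = (-2.000, 2.000).
Jacobian J = [[8·u·v + 2·u - 3·v^2, 4·u^2 - 6·u·v - 5], [v + 2, u + 4·v + 2]].
At the point, J = [[7.000, -7.000], [3.000, 7.000]] (det J = 70.000).
Solving J·Δ = −F gives Δ = (0.000, -0.286).
Then the next iterate is (u, v)₁ = (1.000, 0.714).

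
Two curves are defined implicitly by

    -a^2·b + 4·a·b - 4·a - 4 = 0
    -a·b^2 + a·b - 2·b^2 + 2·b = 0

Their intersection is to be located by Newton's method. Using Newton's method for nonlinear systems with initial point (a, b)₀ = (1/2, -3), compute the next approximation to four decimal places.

(-0.1992, -1.7651)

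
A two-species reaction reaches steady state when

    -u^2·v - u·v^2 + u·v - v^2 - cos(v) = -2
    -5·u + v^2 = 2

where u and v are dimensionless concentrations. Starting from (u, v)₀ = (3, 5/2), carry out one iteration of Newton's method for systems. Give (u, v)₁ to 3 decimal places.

(0.921, 2.571)

At (3, 5/2): F = (-37.19886, -10.750).
Jacobian J = [[-2·u·v - v^2 + v, -u^2 - 2·u·v + u - 2·v + sin(v)], [-5, 2·v]].
At the point, J = [[-18.750, -25.40153], [-5.000, 5.000]] (det J = -220.75764).
Solving J·Δ = −F gives Δ = (-2.079, 0.071).
Then the next iterate is (u, v)₁ = (0.921, 2.571).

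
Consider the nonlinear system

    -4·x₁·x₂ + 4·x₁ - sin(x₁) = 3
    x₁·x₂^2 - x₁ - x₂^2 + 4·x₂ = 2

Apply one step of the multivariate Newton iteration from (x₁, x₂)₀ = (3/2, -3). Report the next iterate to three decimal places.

(2.220, 2.244)

At (3/2, -3): F = (20.00251, -11.000).
Jacobian J = [[-4·x₂ - cos(x₁) + 4, -4·x₁], [x₂^2 - 1, 2·x₁·x₂ - 2·x₂ + 4]].
At the point, J = [[15.92926, -6.000], [8.000, 1.000]] (det J = 63.92926).
Solving J·Δ = −F gives Δ = (0.720, 5.244).
Then the next iterate is (x₁, x₂)₁ = (2.220, 2.244).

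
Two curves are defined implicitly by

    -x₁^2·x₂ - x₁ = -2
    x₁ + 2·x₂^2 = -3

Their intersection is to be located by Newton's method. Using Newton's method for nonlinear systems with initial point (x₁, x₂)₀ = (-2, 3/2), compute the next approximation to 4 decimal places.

(-2.2941, 0.6324)

At (-2, 3/2): F = (-2.0000, 5.5000).
Jacobian J = [[-2·x₁·x₂ - 1, -x₁^2], [1, 4·x₂]].
At the point, J = [[5.0000, -4.0000], [1.0000, 6.0000]] (det J = 34.0000).
Solving J·Δ = −F gives Δ = (-0.2941, -0.8676).
Then the next iterate is (x₁, x₂)₁ = (-2.2941, 0.6324).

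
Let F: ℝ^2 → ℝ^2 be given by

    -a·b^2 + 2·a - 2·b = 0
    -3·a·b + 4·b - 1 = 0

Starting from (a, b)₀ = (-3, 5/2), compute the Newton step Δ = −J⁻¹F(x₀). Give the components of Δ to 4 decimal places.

(7.3077, 1.7929)

At (-3, 5/2): F = (7.7500, 31.5000).
Jacobian J = [[-b^2 + 2, -2·a·b - 2], [-3·b, -3·a + 4]].
At the point, J = [[-4.2500, 13.0000], [-7.5000, 13.0000]] (det J = 42.2500).
Solving J·Δ = −F gives Δ = (7.3077, 1.7929).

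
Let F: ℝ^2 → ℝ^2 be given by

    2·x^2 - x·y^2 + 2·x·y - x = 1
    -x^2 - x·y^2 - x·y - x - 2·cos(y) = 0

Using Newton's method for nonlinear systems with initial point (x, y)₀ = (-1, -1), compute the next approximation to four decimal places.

(-0.3034, -1.1431)

At (-1, -1): F = (5.0000, -1.080605).
Jacobian J = [[4·x - y^2 + 2·y - 1, -2·x·y + 2·x], [-2·x - y^2 - y - 1, -2·x·y - x + 2·sin(y)]].
At the point, J = [[-8.0000, -4.0000], [1.0000, -2.682942]] (det J = 25.463536).
Solving J·Δ = −F gives Δ = (0.6966, -0.1431).
Then the next iterate is (x, y)₁ = (-0.3034, -1.1431).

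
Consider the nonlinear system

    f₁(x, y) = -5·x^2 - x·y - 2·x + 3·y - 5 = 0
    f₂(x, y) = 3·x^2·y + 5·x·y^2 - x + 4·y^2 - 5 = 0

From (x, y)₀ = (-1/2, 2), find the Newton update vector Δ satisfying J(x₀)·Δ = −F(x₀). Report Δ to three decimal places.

(0.034, -0.510)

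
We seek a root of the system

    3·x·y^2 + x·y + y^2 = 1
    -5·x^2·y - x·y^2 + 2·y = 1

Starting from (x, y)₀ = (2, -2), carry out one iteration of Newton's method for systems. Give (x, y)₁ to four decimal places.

At (2, -2): F = (23.0000, 27.0000).
Jacobian J = [[3·y^2 + y, 6·x·y + x + 2·y], [-10·x·y - y^2, -5·x^2 - 2·x·y + 2]].
At the point, J = [[10.0000, -26.0000], [36.0000, -10.0000]] (det J = 836.0000).
Solving J·Δ = −F gives Δ = (-0.5646, 0.6675).
Then the next iterate is (x, y)₁ = (1.4354, -1.3325).

(1.4354, -1.3325)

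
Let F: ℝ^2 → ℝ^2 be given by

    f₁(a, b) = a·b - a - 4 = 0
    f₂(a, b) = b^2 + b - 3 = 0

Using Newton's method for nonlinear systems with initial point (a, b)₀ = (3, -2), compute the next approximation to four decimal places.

(-1.6667, -2.3333)

At (3, -2): F = (-13.0000, -1.0000).
Jacobian J = [[b - 1, a], [0, 2·b + 1]].
At the point, J = [[-3.0000, 3.0000], [0.0000, -3.0000]] (det J = 9.0000).
Solving J·Δ = −F gives Δ = (-4.6667, -0.3333).
Then the next iterate is (a, b)₁ = (-1.6667, -2.3333).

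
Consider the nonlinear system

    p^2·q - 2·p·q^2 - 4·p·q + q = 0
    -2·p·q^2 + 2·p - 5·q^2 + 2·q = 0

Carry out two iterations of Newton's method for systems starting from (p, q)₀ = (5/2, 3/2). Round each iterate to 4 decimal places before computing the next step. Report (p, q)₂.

(-2.5421, -0.1189)

At (5/2, 3/2): F = (-15.3750, -14.5000).
Jacobian J = [[2·p·q - 2·q^2 - 4·q, p^2 - 4·p·q - 4·p + 1], [-2·q^2 + 2, -4·p·q - 10·q + 2]].
At the point, J = [[-3.0000, -17.7500], [-2.5000, -28.0000]] (det J = 39.6250).
Solving J·Δ = −F gives Δ = (-4.3691, -0.1278).
Then the next iterate is (p, q)₁ = (-1.8691, 1.3722).
Round to (-1.8691, 1.3722) and repeat: F = (23.463924, -3.369685), J = [[-14.384224, 22.229051], [-1.765866, -1.462884]].
Δ = (-0.6730, -1.4911), so (p, q)₂ = (-2.5421, -0.1189).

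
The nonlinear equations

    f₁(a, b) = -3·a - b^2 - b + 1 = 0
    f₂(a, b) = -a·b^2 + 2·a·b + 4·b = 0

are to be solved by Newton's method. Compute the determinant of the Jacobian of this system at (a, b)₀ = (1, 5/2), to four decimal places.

-10.5000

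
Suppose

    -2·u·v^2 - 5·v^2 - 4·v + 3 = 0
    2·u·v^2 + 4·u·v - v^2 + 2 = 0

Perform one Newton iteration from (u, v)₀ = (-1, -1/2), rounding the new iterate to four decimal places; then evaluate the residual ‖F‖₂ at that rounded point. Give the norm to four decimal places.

At (-1, -1/2): F = (4.2500, 3.2500).
Jacobian J = [[-2·v^2, -4·u·v - 10·v - 4], [2·v^2 + 4·v, 4·u·v + 4·u - 2·v]].
At the point, J = [[-0.5000, -1.0000], [-1.5000, -1.0000]] (det J = -1.0000).
Solving J·Δ = −F gives Δ = (-1.0000, 4.7500).
Then the next iterate is (u, v)₁ = (-2.0000, 4.2500).
Re-evaluating at (-2.0000, 4.2500): F = (-32.0625, -122.3125), so ‖F‖₂ = 126.4451.

126.4451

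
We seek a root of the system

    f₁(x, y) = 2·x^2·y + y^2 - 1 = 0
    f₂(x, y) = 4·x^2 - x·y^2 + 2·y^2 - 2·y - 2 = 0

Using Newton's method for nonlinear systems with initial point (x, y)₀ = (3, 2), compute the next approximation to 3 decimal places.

At (3, 2): F = (39.000, 26.000).
Jacobian J = [[4·x·y, 2·x^2 + 2·y], [8·x - y^2, -2·x·y + 4·y - 2]].
At the point, J = [[24.000, 22.000], [20.000, -6.000]] (det J = -584.000).
Solving J·Δ = −F gives Δ = (-1.380, -0.267).
Then the next iterate is (x, y)₁ = (1.620, 1.733).

(1.620, 1.733)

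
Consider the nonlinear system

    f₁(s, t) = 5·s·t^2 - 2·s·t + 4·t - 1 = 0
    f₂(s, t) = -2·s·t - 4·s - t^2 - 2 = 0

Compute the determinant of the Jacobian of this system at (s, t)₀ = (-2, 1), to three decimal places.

-66.000

J = [[5·t^2 - 2·t, 10·s·t - 2·s + 4], [-2·t - 4, -2·s - 2·t]].
At the point, J = [[3.000, -12.000], [-6.000, 2.000]].
det J = -66.000.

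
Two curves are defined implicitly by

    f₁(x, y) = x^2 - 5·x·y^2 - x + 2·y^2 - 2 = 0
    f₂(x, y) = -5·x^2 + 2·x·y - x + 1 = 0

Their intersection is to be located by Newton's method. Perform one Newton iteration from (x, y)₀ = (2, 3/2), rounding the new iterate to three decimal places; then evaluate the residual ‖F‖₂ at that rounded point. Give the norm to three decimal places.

At (2, 3/2): F = (-18.000, -15.000).
Jacobian J = [[2·x - 5·y^2 - 1, -10·x·y + 4·y], [-10·x + 2·y - 1, 2·x]].
At the point, J = [[-8.250, -24.000], [-18.000, 4.000]] (det J = -465.000).
Solving J·Δ = −F gives Δ = (-0.929, -0.431).
Then the next iterate is (x, y)₁ = (1.071, 1.069).
Re-evaluating at (1.071, 1.069): F = (-5.75792, -3.51641), so ‖F‖₂ = 6.747.

6.747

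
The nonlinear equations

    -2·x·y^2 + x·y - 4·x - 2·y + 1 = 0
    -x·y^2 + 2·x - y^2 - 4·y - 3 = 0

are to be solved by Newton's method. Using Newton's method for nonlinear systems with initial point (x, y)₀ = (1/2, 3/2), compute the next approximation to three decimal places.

At (1/2, 3/2): F = (-5.500, -11.375).
Jacobian J = [[-2·y^2 + y - 4, -4·x·y + x - 2], [-y^2 + 2, -2·x·y - 2·y - 4]].
At the point, J = [[-7.000, -4.500], [-0.250, -8.500]] (det J = 58.375).
Solving J·Δ = −F gives Δ = (0.076, -1.340).
Then the next iterate is (x, y)₁ = (0.576, 0.160).

(0.576, 0.160)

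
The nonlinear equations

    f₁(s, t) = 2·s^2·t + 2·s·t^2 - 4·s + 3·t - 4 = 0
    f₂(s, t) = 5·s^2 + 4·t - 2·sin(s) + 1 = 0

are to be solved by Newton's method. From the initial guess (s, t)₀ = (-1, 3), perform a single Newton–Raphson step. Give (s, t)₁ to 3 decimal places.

At (-1, 3): F = (-3.000, 19.68294).
Jacobian J = [[4·s·t + 2·t^2 - 4, 2·s^2 + 4·s·t + 3], [10·s - 2·cos(s), 4]].
At the point, J = [[2.000, -7.000], [-11.08060, 4.000]] (det J = -69.56423).
Solving J·Δ = −F gives Δ = (1.808, 0.088).
Then the next iterate is (s, t)₁ = (0.808, 3.088).

(0.808, 3.088)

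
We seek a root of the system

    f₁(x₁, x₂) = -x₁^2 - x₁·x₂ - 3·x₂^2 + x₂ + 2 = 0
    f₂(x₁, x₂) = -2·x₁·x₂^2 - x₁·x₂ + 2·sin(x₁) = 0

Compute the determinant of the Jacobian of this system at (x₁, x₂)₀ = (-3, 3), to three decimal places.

J = [[-2·x₁ - x₂, -x₁ - 6·x₂ + 1], [-2·x₂^2 - x₂ + 2·cos(x₁), -4·x₁·x₂ - x₁]].
At the point, J = [[3.000, -14.000], [-22.97998, 39.000]].
det J = -204.720.

-204.720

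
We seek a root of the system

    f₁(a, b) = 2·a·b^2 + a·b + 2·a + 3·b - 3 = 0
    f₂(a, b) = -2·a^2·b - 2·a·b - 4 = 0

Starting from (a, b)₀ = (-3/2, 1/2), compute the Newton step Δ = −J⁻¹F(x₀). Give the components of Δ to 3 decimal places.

(1.250, -1.500)

At (-3/2, 1/2): F = (-6.000, -4.750).
Jacobian J = [[2·b^2 + b + 2, 4·a·b + a + 3], [-4·a·b - 2·b, -2·a^2 - 2·a]].
At the point, J = [[3.000, -1.500], [2.000, -1.500]] (det J = -1.500).
Solving J·Δ = −F gives Δ = (1.250, -1.500).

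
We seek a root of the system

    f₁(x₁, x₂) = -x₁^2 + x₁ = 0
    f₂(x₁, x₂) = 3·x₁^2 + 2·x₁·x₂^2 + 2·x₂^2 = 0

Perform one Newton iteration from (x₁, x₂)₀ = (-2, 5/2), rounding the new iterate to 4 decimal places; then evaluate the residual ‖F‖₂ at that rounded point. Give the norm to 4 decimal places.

4.6677

At (-2, 5/2): F = (-6.0000, -0.5000).
Jacobian J = [[-2·x₁ + 1, 0], [6·x₁ + 2·x₂^2, 4·x₁·x₂ + 4·x₂]].
At the point, J = [[5.0000, 0.0000], [0.5000, -10.0000]] (det J = -50.0000).
Solving J·Δ = −F gives Δ = (1.2000, 0.0100).
Then the next iterate is (x₁, x₂)₁ = (-0.8000, 2.5100).
Re-evaluating at (-0.8000, 2.5100): F = (-1.4400, 4.440040), so ‖F‖₂ = 4.6677.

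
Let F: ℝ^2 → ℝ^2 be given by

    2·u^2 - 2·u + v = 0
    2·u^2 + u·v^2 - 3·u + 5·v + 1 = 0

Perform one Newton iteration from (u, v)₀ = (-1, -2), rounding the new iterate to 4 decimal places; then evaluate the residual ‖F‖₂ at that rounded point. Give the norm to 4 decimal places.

At (-1, -2): F = (2.0000, -8.0000).
Jacobian J = [[4·u - 2, 1], [4·u + v^2 - 3, 2·u·v + 5]].
At the point, J = [[-6.0000, 1.0000], [-3.0000, 9.0000]] (det J = -51.0000).
Solving J·Δ = −F gives Δ = (0.5098, 1.0588).
Then the next iterate is (u, v)₁ = (-0.4902, -0.9412).
Re-evaluating at (-0.4902, -0.9412): F = (0.519792, -2.189055), so ‖F‖₂ = 2.2499.

2.2499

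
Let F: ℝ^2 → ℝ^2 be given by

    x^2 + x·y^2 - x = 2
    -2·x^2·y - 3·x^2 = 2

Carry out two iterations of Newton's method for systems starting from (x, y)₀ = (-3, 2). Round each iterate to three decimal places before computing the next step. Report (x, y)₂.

(-0.895, 0.918)

At (-3, 2): F = (-2.000, -65.000).
Jacobian J = [[2·x + y^2 - 1, 2·x·y], [-4·x·y - 6·x, -2·x^2]].
At the point, J = [[-3.000, -12.000], [42.000, -18.000]] (det J = 558.000).
Solving J·Δ = −F gives Δ = (1.333, -0.500).
Then the next iterate is (x, y)₁ = (-1.667, 1.500).
Round to (-1.667, 1.500) and repeat: F = (-1.30486, -18.67333), J = [[-2.084, -5.001], [20.004, -5.55778]].
Δ = (0.772, -0.582), so (x, y)₂ = (-0.895, 0.918).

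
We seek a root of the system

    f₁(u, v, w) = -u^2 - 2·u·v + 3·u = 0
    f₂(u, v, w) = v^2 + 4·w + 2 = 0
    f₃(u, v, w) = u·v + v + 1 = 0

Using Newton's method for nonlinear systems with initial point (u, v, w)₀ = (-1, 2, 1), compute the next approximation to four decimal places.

(-1.5000, 2.2500, -1.7500)

At (-1, 2, 1): F = (0.0000, 10.0000, 1.0000).
Jacobian J = [[-2·u - 2·v + 3, -2·u, 0], [0, 2·v, 4], [v, u + 1, 0]].
At the point, J = [[1.0000, 2.0000, 0.0000], [0.0000, 4.0000, 4.0000], [2.0000, 0.0000, 0.0000]] (det J = 16.0000).
Solving J·Δ = −F gives Δ = (-0.5000, 0.2500, -2.7500).
Then the next iterate is (u, v, w)₁ = (-1.5000, 2.2500, -1.7500).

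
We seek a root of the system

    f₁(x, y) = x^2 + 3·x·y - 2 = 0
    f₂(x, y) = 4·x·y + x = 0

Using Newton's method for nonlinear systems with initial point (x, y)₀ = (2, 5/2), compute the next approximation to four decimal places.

(1.8462, -0.0385)

At (2, 5/2): F = (17.0000, 22.0000).
Jacobian J = [[2·x + 3·y, 3·x], [4·y + 1, 4·x]].
At the point, J = [[11.5000, 6.0000], [11.0000, 8.0000]] (det J = 26.0000).
Solving J·Δ = −F gives Δ = (-0.1538, -2.5385).
Then the next iterate is (x, y)₁ = (1.8462, -0.0385).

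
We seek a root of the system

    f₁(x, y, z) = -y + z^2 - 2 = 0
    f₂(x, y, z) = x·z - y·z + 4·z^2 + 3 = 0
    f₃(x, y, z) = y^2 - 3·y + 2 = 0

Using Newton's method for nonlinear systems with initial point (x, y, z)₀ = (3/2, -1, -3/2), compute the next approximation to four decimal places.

At (3/2, -1, -3/2): F = (1.2500, 8.2500, 6.0000).
Jacobian J = [[0, -1, 2·z], [z, -z, x - y + 8·z], [0, 2·y - 3, 0]].
At the point, J = [[0.0000, -1.0000, -3.0000], [-1.5000, 1.5000, -9.5000], [0.0000, -5.0000, 0.0000]] (det J = -22.5000).
Solving J·Δ = −F gives Δ = (6.5944, 1.2000, 0.0167).
Then the next iterate is (x, y, z)₁ = (8.0944, 0.2000, -1.4833).

(8.0944, 0.2000, -1.4833)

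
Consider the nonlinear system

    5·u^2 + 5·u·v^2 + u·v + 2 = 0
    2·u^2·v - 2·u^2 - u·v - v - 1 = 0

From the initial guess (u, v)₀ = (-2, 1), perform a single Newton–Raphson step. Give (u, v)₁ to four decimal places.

(-1.3919, 1.0676)

At (-2, 1): F = (10.0000, 0.0000).
Jacobian J = [[10·u + 5·v^2 + v, 10·u·v + u], [4·u·v - 4·u - v, 2·u^2 - u - 1]].
At the point, J = [[-14.0000, -22.0000], [-1.0000, 9.0000]] (det J = -148.0000).
Solving J·Δ = −F gives Δ = (0.6081, 0.0676).
Then the next iterate is (u, v)₁ = (-1.3919, 1.0676).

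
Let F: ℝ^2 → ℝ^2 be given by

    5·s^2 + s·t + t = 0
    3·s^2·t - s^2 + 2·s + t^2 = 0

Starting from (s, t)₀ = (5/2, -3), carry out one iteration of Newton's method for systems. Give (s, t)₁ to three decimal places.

At (5/2, -3): F = (20.750, -48.500).
Jacobian J = [[10·s + t, s + 1], [6·s·t - 2·s + 2, 3·s^2 + 2·t]].
At the point, J = [[22.000, 3.500], [-48.000, 12.750]] (det J = 448.500).
Solving J·Δ = −F gives Δ = (-0.968, 0.158).
Then the next iterate is (s, t)₁ = (1.532, -2.842).

(1.532, -2.842)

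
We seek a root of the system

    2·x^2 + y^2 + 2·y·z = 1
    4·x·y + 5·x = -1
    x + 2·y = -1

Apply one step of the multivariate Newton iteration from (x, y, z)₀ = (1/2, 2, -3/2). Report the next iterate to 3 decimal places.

(0.333, -0.667, -0.125)

At (1/2, 2, -3/2): F = (-2.500, 7.500, 5.500).
Jacobian J = [[4·x, 2·y + 2·z, 2·y], [4·y + 5, 4·x, 0], [1, 2, 0]].
At the point, J = [[2.000, 1.000, 4.000], [13.000, 2.000, 0.000], [1.000, 2.000, 0.000]] (det J = 96.000).
Solving J·Δ = −F gives Δ = (-0.167, -2.667, 1.375).
Then the next iterate is (x, y, z)₁ = (0.333, -0.667, -0.125).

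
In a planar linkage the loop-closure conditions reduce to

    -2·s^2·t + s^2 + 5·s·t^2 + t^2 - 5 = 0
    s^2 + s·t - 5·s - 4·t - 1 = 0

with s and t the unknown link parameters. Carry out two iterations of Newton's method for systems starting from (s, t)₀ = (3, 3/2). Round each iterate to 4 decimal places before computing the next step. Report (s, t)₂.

(5.5796, -0.4389)

At (3, 3/2): F = (13.0000, -8.5000).
Jacobian J = [[-4·s·t + 2·s + 5·t^2, -2·s^2 + 10·s·t + 2·t], [2·s + t - 5, s - 4]].
At the point, J = [[-0.7500, 30.0000], [2.5000, -1.0000]] (det J = -74.2500).
Solving J·Δ = −F gives Δ = (3.2593, -0.3519).
Then the next iterate is (s, t)₁ = (6.2593, 1.1481).
Round to (6.2593, 1.1481) and repeat: F = (-13.212506, 9.476239), J = [[-9.635941, -4.198450], [8.6667, 2.2593]].
Δ = (-0.6797, -1.5870), so (s, t)₂ = (5.5796, -0.4389).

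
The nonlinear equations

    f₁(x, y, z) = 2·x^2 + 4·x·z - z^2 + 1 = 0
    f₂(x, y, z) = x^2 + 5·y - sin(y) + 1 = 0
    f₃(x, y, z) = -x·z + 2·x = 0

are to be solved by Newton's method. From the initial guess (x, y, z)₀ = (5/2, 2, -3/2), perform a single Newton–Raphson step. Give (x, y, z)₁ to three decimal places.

(0.619, 0.719, -0.633)

At (5/2, 2, -3/2): F = (-3.750, 16.34070, 8.750).
Jacobian J = [[4·x + 4·z, 0, 4·x - 2·z], [2·x, -cos(y) + 5, 0], [-z + 2, 0, -x]].
At the point, J = [[4.000, 0.000, 13.000], [5.000, 5.41615, 0.000], [3.500, 0.000, -2.500]] (det J = -300.59615).
Solving J·Δ = −F gives Δ = (-1.881, -1.281, 0.867).
Then the next iterate is (x, y, z)₁ = (0.619, 0.719, -0.633).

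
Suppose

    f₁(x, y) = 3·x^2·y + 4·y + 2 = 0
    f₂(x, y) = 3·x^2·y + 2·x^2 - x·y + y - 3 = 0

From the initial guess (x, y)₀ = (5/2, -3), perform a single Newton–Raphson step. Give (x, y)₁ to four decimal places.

(-1.2642, -7.5337)

At (5/2, -3): F = (-66.2500, -42.2500).
Jacobian J = [[6·x·y, 3·x^2 + 4], [6·x·y + 4·x - y, 3·x^2 - x + 1]].
At the point, J = [[-45.0000, 22.7500], [-32.0000, 17.2500]] (det J = -48.2500).
Solving J·Δ = −F gives Δ = (-3.7642, -4.5337).
Then the next iterate is (x, y)₁ = (-1.2642, -7.5337).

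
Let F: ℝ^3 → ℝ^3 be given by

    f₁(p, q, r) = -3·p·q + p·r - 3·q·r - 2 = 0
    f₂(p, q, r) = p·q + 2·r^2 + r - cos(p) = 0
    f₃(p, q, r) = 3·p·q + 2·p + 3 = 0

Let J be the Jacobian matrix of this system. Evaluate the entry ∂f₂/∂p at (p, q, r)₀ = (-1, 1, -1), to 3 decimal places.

0.159

∂f₂/∂p = q + sin(p).
At (-1, 1, -1) this is 0.159.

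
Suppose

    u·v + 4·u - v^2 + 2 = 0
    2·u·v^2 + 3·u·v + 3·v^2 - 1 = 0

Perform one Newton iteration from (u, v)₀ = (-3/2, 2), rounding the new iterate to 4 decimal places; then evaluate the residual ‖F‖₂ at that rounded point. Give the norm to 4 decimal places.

4.0297

At (-3/2, 2): F = (-11.0000, -10.0000).
Jacobian J = [[v + 4, u - 2·v], [2·v^2 + 3·v, 4·u·v + 3·u + 6·v]].
At the point, J = [[6.0000, -5.5000], [14.0000, -4.5000]] (det J = 50.0000).
Solving J·Δ = −F gives Δ = (0.1100, -1.8800).
Then the next iterate is (u, v)₁ = (-1.3900, 0.1200).
Re-evaluating at (-1.3900, 0.1200): F = (-3.7412, -1.497232), so ‖F‖₂ = 4.0297.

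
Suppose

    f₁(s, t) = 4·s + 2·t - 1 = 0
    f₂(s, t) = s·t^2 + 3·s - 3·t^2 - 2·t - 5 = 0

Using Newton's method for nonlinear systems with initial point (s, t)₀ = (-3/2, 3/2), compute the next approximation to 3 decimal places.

(-0.021, 0.541)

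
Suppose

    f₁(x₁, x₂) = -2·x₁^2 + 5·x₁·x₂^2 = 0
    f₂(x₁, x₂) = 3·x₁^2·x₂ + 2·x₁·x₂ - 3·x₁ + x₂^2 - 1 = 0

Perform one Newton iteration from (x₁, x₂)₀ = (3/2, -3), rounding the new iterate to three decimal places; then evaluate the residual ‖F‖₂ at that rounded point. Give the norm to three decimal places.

At (3/2, -3): F = (63.000, -25.750).
Jacobian J = [[-4·x₁ + 5·x₂^2, 10·x₁·x₂], [6·x₁·x₂ + 2·x₂ - 3, 3·x₁^2 + 2·x₁ + 2·x₂]].
At the point, J = [[39.000, -45.000], [-36.000, 3.750]] (det J = -1473.750).
Solving J·Δ = −F gives Δ = (-0.626, 0.858).
Then the next iterate is (x₁, x₂)₁ = (0.874, -2.142).
Re-evaluating at (0.874, -2.142): F = (18.52252, -7.68672), so ‖F‖₂ = 20.054.

20.054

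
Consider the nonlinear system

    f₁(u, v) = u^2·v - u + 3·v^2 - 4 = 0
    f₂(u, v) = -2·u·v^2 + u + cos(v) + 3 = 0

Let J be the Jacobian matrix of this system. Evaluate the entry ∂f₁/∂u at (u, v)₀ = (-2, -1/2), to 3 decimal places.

∂f₁/∂u = 2·u·v - 1.
At (-2, -1/2) this is 1.000.

1.000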